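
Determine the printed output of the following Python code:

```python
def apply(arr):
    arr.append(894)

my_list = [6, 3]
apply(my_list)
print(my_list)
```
[6, 3, 894]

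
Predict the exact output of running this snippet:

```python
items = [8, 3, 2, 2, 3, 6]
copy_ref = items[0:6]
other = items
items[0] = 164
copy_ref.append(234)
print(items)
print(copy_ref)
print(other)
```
[164, 3, 2, 2, 3, 6]
[8, 3, 2, 2, 3, 6, 234]
[164, 3, 2, 2, 3, 6]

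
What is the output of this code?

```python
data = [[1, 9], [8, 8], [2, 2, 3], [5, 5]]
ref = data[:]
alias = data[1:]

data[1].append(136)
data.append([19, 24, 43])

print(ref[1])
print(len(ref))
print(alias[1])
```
[8, 8, 136]
4
[2, 2, 3]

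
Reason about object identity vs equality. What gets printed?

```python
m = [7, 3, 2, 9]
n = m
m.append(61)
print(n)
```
[7, 3, 2, 9, 61]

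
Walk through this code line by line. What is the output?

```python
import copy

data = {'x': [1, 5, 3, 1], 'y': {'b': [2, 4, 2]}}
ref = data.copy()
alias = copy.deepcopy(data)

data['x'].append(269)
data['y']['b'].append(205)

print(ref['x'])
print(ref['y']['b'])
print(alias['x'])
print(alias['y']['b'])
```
[1, 5, 3, 1, 269]
[2, 4, 2, 205]
[1, 5, 3, 1]
[2, 4, 2]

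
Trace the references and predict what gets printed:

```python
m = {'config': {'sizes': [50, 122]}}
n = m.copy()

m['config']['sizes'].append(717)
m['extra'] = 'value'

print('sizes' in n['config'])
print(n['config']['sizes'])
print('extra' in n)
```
True
[50, 122, 717]
False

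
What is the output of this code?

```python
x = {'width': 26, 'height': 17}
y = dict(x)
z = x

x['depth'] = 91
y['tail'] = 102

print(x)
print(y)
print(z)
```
{'width': 26, 'height': 17, 'depth': 91}
{'width': 26, 'height': 17, 'tail': 102}
{'width': 26, 'height': 17, 'depth': 91}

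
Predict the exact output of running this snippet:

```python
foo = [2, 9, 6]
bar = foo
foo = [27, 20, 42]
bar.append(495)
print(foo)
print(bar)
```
[27, 20, 42]
[2, 9, 6, 495]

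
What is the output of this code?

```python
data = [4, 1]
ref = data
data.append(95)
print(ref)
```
[4, 1, 95]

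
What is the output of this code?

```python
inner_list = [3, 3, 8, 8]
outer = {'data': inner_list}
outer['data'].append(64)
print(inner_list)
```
[3, 3, 8, 8, 64]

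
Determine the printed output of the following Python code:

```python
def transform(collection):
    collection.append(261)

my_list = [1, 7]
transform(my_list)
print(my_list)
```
[1, 7, 261]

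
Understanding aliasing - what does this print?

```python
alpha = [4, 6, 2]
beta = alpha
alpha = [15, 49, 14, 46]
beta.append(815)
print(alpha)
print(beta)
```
[15, 49, 14, 46]
[4, 6, 2, 815]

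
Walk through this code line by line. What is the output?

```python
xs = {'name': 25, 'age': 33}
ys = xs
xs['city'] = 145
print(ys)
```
{'name': 25, 'age': 33, 'city': 145}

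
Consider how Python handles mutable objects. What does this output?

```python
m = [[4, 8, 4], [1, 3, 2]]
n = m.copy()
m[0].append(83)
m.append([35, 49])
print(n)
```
[[4, 8, 4, 83], [1, 3, 2]]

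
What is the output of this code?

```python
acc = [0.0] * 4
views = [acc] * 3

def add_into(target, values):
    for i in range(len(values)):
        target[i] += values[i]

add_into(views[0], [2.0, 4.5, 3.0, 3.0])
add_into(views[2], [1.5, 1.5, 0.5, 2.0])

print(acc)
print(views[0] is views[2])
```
[3.5, 6.0, 3.5, 5.0]
True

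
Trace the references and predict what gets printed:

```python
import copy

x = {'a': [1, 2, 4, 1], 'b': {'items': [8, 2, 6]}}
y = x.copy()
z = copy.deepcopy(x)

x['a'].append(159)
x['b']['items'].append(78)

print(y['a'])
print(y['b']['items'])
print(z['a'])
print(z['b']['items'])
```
[1, 2, 4, 1, 159]
[8, 2, 6, 78]
[1, 2, 4, 1]
[8, 2, 6]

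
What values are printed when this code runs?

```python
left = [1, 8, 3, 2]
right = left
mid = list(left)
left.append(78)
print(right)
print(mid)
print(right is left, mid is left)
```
[1, 8, 3, 2, 78]
[1, 8, 3, 2]
True False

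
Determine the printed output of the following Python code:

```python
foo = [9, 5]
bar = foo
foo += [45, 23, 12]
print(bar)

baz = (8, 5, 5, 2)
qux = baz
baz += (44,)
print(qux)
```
[9, 5, 45, 23, 12]
(8, 5, 5, 2)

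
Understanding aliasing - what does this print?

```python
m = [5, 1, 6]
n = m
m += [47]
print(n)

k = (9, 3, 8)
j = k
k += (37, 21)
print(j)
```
[5, 1, 6, 47]
(9, 3, 8)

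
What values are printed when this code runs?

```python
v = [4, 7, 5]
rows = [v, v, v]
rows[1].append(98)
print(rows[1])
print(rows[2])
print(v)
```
[4, 7, 5, 98]
[4, 7, 5, 98]
[4, 7, 5, 98]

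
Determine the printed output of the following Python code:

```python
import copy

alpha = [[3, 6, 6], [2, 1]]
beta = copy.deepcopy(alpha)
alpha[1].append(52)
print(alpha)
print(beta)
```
[[3, 6, 6], [2, 1, 52]]
[[3, 6, 6], [2, 1]]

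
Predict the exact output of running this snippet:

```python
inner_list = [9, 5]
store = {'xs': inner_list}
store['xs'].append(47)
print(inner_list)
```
[9, 5, 47]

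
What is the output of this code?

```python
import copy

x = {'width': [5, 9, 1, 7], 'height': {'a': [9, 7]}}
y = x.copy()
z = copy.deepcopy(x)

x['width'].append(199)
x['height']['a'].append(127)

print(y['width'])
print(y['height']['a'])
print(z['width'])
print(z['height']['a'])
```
[5, 9, 1, 7, 199]
[9, 7, 127]
[5, 9, 1, 7]
[9, 7]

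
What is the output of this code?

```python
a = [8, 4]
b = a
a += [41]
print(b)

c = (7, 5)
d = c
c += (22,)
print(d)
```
[8, 4, 41]
(7, 5)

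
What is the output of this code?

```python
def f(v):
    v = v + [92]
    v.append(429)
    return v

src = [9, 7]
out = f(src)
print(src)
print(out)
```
[9, 7]
[9, 7, 92, 429]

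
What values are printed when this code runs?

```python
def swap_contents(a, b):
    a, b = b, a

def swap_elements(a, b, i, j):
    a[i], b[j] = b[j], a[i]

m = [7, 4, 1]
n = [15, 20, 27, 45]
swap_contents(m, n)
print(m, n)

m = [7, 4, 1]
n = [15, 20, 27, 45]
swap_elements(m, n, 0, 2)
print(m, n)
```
[7, 4, 1] [15, 20, 27, 45]
[27, 4, 1] [15, 20, 7, 45]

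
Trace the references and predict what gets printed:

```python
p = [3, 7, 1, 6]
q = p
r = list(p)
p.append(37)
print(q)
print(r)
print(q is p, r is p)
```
[3, 7, 1, 6, 37]
[3, 7, 1, 6]
True False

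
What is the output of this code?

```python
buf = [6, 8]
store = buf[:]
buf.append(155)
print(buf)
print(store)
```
[6, 8, 155]
[6, 8]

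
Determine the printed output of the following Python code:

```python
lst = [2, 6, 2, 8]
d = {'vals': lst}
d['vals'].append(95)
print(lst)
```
[2, 6, 2, 8, 95]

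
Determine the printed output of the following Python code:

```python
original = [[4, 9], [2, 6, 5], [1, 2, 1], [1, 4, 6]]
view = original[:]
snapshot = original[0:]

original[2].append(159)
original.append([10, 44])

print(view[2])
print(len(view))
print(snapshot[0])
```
[1, 2, 1, 159]
4
[4, 9]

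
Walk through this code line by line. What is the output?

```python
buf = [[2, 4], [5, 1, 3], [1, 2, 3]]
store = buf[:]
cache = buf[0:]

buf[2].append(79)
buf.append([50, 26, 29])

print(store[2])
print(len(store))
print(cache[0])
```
[1, 2, 3, 79]
3
[2, 4]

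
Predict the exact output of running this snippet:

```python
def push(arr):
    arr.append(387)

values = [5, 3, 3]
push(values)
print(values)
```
[5, 3, 3, 387]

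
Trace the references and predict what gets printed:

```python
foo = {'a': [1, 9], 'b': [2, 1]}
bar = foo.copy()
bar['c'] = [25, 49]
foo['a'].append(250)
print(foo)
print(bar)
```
{'a': [1, 9, 250], 'b': [2, 1]}
{'a': [1, 9, 250], 'b': [2, 1], 'c': [25, 49]}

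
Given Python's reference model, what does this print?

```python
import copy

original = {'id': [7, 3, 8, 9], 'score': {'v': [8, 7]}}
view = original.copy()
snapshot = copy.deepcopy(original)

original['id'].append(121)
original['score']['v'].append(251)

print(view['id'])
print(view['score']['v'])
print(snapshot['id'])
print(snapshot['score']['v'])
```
[7, 3, 8, 9, 121]
[8, 7, 251]
[7, 3, 8, 9]
[8, 7]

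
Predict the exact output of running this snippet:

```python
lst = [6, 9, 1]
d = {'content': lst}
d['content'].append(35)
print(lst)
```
[6, 9, 1, 35]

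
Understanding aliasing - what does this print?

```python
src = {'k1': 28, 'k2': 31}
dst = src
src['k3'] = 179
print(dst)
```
{'k1': 28, 'k2': 31, 'k3': 179}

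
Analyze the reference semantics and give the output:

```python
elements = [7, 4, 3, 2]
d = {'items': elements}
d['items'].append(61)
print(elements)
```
[7, 4, 3, 2, 61]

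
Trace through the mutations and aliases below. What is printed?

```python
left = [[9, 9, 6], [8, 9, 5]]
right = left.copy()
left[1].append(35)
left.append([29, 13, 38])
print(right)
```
[[9, 9, 6], [8, 9, 5, 35]]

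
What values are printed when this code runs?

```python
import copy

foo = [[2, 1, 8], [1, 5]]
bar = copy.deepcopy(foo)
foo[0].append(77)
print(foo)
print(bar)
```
[[2, 1, 8, 77], [1, 5]]
[[2, 1, 8], [1, 5]]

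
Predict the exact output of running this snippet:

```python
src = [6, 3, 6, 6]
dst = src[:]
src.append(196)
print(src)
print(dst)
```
[6, 3, 6, 6, 196]
[6, 3, 6, 6]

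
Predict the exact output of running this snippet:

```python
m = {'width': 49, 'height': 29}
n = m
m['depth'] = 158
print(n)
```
{'width': 49, 'height': 29, 'depth': 158}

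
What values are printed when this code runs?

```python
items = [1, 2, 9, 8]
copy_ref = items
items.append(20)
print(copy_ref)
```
[1, 2, 9, 8, 20]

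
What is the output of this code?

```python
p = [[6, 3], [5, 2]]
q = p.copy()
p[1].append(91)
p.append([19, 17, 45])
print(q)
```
[[6, 3], [5, 2, 91]]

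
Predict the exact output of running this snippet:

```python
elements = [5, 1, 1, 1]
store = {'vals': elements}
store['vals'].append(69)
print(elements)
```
[5, 1, 1, 1, 69]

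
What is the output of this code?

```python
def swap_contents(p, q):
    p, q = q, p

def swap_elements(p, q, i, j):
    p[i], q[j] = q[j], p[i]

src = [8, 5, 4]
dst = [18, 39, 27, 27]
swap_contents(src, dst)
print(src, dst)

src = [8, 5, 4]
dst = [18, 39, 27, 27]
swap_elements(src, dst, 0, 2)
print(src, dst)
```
[8, 5, 4] [18, 39, 27, 27]
[27, 5, 4] [18, 39, 8, 27]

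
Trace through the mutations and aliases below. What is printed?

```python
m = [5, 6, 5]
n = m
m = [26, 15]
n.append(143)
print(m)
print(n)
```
[26, 15]
[5, 6, 5, 143]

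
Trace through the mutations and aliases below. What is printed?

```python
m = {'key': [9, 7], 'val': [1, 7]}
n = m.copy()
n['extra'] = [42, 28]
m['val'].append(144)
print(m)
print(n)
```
{'key': [9, 7], 'val': [1, 7, 144]}
{'key': [9, 7], 'val': [1, 7, 144], 'extra': [42, 28]}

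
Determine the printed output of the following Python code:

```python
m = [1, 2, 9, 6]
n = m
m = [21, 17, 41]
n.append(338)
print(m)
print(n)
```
[21, 17, 41]
[1, 2, 9, 6, 338]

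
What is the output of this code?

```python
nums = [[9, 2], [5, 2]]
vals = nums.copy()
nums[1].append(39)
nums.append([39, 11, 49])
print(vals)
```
[[9, 2], [5, 2, 39]]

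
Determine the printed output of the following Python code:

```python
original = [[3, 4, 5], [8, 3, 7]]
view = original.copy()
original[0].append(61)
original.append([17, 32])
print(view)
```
[[3, 4, 5, 61], [8, 3, 7]]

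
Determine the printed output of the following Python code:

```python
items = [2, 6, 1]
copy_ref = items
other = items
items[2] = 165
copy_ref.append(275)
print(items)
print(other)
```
[2, 6, 165, 275]
[2, 6, 165, 275]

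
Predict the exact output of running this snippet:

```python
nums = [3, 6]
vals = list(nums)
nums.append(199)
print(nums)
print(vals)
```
[3, 6, 199]
[3, 6]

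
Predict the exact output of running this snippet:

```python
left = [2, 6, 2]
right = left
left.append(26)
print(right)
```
[2, 6, 2, 26]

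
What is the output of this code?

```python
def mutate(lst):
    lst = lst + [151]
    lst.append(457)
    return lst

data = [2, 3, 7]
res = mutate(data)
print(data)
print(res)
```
[2, 3, 7]
[2, 3, 7, 151, 457]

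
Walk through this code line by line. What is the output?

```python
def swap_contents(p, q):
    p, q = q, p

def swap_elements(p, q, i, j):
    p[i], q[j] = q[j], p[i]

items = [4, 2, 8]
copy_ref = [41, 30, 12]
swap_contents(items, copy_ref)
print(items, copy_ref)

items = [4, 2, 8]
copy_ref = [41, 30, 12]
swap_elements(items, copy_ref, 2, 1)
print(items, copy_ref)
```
[4, 2, 8] [41, 30, 12]
[4, 2, 30] [41, 8, 12]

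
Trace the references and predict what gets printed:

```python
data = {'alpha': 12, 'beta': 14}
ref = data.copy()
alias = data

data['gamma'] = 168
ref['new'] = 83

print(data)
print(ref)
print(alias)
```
{'alpha': 12, 'beta': 14, 'gamma': 168}
{'alpha': 12, 'beta': 14, 'new': 83}
{'alpha': 12, 'beta': 14, 'gamma': 168}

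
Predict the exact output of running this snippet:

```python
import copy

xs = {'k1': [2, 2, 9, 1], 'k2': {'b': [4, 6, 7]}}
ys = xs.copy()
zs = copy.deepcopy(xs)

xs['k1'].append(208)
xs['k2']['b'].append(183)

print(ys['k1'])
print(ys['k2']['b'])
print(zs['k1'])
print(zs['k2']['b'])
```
[2, 2, 9, 1, 208]
[4, 6, 7, 183]
[2, 2, 9, 1]
[4, 6, 7]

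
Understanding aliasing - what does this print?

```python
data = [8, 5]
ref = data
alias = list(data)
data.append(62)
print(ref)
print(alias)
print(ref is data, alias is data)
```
[8, 5, 62]
[8, 5]
True False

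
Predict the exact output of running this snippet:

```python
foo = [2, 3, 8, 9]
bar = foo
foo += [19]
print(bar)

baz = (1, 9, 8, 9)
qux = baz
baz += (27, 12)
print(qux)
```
[2, 3, 8, 9, 19]
(1, 9, 8, 9)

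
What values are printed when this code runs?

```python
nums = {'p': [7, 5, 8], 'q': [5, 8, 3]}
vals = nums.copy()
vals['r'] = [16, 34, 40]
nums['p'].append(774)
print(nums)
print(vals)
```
{'p': [7, 5, 8, 774], 'q': [5, 8, 3]}
{'p': [7, 5, 8, 774], 'q': [5, 8, 3], 'r': [16, 34, 40]}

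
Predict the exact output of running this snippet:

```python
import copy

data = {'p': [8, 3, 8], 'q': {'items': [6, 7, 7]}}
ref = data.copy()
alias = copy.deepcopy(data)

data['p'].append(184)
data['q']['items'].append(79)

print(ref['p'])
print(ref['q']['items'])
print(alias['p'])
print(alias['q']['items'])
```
[8, 3, 8, 184]
[6, 7, 7, 79]
[8, 3, 8]
[6, 7, 7]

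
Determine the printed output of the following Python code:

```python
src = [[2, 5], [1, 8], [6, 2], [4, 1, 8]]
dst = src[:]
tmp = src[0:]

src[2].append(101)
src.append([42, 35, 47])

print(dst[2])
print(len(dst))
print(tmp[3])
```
[6, 2, 101]
4
[4, 1, 8]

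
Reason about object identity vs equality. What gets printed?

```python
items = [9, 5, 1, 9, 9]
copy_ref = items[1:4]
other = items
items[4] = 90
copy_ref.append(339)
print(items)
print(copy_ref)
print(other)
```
[9, 5, 1, 9, 90]
[5, 1, 9, 339]
[9, 5, 1, 9, 90]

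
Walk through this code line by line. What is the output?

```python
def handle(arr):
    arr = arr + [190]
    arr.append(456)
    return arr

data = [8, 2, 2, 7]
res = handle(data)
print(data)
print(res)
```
[8, 2, 2, 7]
[8, 2, 2, 7, 190, 456]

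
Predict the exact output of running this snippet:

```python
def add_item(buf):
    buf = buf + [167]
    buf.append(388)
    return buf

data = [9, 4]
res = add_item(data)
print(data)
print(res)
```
[9, 4]
[9, 4, 167, 388]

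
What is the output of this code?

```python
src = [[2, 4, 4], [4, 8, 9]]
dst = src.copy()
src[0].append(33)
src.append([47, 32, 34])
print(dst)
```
[[2, 4, 4, 33], [4, 8, 9]]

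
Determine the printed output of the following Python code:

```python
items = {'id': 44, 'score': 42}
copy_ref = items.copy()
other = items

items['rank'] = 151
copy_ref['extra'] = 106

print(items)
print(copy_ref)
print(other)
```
{'id': 44, 'score': 42, 'rank': 151}
{'id': 44, 'score': 42, 'extra': 106}
{'id': 44, 'score': 42, 'rank': 151}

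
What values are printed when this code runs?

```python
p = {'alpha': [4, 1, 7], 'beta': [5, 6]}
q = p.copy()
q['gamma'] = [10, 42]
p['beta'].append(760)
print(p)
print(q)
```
{'alpha': [4, 1, 7], 'beta': [5, 6, 760]}
{'alpha': [4, 1, 7], 'beta': [5, 6, 760], 'gamma': [10, 42]}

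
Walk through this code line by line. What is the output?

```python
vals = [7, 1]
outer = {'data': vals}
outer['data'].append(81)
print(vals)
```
[7, 1, 81]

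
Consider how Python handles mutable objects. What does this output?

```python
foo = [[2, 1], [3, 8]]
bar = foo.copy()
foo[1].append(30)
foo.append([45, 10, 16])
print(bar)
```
[[2, 1], [3, 8, 30]]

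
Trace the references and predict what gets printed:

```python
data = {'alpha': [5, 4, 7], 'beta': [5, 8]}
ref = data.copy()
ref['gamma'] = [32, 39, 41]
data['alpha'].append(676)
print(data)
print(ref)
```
{'alpha': [5, 4, 7, 676], 'beta': [5, 8]}
{'alpha': [5, 4, 7, 676], 'beta': [5, 8], 'gamma': [32, 39, 41]}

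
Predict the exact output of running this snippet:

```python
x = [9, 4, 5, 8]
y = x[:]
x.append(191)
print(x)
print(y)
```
[9, 4, 5, 8, 191]
[9, 4, 5, 8]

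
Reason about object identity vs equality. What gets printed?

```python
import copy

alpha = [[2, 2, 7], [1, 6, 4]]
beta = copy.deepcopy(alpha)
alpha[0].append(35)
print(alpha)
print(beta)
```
[[2, 2, 7, 35], [1, 6, 4]]
[[2, 2, 7], [1, 6, 4]]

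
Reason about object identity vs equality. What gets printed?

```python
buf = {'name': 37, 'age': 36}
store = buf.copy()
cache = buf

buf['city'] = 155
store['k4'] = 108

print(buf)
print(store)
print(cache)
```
{'name': 37, 'age': 36, 'city': 155}
{'name': 37, 'age': 36, 'k4': 108}
{'name': 37, 'age': 36, 'city': 155}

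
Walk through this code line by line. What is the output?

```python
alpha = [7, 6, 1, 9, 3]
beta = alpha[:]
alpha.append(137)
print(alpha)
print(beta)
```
[7, 6, 1, 9, 3, 137]
[7, 6, 1, 9, 3]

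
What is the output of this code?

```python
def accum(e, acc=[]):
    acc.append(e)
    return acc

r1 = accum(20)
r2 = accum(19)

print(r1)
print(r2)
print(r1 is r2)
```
[20, 19]
[20, 19]
True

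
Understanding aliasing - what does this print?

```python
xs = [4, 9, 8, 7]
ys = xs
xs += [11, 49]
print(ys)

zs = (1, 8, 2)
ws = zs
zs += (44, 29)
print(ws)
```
[4, 9, 8, 7, 11, 49]
(1, 8, 2)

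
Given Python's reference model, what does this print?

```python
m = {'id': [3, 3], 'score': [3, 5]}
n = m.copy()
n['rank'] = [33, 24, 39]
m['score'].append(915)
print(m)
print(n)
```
{'id': [3, 3], 'score': [3, 5, 915]}
{'id': [3, 3], 'score': [3, 5, 915], 'rank': [33, 24, 39]}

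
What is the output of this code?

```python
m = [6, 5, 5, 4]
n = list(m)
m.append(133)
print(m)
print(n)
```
[6, 5, 5, 4, 133]
[6, 5, 5, 4]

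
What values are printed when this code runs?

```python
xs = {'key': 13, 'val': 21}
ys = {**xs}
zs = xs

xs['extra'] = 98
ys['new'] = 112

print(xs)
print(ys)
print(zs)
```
{'key': 13, 'val': 21, 'extra': 98}
{'key': 13, 'val': 21, 'new': 112}
{'key': 13, 'val': 21, 'extra': 98}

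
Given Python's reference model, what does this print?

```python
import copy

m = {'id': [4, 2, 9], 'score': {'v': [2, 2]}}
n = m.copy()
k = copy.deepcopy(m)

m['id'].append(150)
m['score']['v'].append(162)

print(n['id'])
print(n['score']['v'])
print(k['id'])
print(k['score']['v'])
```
[4, 2, 9, 150]
[2, 2, 162]
[4, 2, 9]
[2, 2]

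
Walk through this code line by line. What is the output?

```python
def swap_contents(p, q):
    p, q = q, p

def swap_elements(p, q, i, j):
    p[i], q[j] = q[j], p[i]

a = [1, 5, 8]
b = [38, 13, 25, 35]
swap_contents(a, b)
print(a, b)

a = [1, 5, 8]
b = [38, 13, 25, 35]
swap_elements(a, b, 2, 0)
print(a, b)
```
[1, 5, 8] [38, 13, 25, 35]
[1, 5, 38] [8, 13, 25, 35]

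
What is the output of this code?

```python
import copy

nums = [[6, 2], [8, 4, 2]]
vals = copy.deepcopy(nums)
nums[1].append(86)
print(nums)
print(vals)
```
[[6, 2], [8, 4, 2, 86]]
[[6, 2], [8, 4, 2]]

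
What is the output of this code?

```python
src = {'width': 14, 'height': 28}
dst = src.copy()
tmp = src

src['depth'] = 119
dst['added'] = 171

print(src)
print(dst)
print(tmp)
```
{'width': 14, 'height': 28, 'depth': 119}
{'width': 14, 'height': 28, 'added': 171}
{'width': 14, 'height': 28, 'depth': 119}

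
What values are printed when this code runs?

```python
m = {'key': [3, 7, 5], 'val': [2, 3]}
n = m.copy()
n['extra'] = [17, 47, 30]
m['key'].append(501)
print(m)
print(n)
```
{'key': [3, 7, 5, 501], 'val': [2, 3]}
{'key': [3, 7, 5, 501], 'val': [2, 3], 'extra': [17, 47, 30]}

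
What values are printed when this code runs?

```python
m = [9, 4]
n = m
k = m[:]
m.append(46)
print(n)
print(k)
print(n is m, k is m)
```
[9, 4, 46]
[9, 4]
True False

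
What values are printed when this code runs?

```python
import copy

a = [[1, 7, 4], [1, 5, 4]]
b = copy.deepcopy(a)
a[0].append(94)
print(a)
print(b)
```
[[1, 7, 4, 94], [1, 5, 4]]
[[1, 7, 4], [1, 5, 4]]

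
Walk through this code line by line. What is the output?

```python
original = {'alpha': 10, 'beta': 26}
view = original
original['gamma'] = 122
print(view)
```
{'alpha': 10, 'beta': 26, 'gamma': 122}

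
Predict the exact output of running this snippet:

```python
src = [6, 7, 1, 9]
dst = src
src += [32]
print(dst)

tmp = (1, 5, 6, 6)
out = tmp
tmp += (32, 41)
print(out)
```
[6, 7, 1, 9, 32]
(1, 5, 6, 6)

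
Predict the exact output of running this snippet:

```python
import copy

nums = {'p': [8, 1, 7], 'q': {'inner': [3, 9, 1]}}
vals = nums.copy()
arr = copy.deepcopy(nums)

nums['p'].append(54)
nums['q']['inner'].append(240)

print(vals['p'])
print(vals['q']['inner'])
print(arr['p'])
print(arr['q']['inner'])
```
[8, 1, 7, 54]
[3, 9, 1, 240]
[8, 1, 7]
[3, 9, 1]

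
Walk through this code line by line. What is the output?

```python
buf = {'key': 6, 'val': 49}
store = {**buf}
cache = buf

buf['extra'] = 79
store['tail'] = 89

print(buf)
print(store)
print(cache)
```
{'key': 6, 'val': 49, 'extra': 79}
{'key': 6, 'val': 49, 'tail': 89}
{'key': 6, 'val': 49, 'extra': 79}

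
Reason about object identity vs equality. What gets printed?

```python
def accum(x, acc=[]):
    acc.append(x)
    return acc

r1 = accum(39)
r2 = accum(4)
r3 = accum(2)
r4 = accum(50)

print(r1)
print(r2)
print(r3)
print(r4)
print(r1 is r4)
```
[39, 4, 2, 50]
[39, 4, 2, 50]
[39, 4, 2, 50]
[39, 4, 2, 50]
True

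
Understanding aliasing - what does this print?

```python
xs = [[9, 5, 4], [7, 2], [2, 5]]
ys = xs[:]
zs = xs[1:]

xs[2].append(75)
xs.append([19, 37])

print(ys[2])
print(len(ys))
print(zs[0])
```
[2, 5, 75]
3
[7, 2]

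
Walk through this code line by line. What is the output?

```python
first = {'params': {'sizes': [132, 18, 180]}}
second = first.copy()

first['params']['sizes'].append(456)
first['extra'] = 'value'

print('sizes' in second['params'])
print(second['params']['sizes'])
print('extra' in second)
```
True
[132, 18, 180, 456]
False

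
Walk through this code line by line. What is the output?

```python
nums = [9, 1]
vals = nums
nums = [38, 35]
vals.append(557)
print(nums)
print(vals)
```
[38, 35]
[9, 1, 557]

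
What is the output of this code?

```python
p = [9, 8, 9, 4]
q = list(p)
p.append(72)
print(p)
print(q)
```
[9, 8, 9, 4, 72]
[9, 8, 9, 4]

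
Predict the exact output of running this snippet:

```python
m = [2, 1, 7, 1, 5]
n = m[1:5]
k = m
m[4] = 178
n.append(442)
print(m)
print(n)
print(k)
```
[2, 1, 7, 1, 178]
[1, 7, 1, 5, 442]
[2, 1, 7, 1, 178]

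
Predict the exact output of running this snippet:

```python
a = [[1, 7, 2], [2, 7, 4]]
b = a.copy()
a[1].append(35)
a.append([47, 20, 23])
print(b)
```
[[1, 7, 2], [2, 7, 4, 35]]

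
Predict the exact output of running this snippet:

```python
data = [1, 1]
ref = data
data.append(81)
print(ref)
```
[1, 1, 81]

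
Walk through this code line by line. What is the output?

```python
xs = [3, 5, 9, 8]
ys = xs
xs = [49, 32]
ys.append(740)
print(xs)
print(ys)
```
[49, 32]
[3, 5, 9, 8, 740]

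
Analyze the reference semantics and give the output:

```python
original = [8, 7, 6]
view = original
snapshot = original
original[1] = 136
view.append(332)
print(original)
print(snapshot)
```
[8, 136, 6, 332]
[8, 136, 6, 332]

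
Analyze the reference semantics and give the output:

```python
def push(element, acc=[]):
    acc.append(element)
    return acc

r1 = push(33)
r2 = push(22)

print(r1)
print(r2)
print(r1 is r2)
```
[33, 22]
[33, 22]
True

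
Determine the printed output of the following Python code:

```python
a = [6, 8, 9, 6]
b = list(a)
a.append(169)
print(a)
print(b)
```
[6, 8, 9, 6, 169]
[6, 8, 9, 6]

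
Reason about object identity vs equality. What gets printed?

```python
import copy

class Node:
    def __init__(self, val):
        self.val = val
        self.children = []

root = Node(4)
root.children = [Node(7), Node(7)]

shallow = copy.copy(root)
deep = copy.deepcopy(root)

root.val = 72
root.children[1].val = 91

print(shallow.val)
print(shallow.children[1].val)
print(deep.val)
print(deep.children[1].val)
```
4
91
4
7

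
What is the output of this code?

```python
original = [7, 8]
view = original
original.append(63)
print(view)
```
[7, 8, 63]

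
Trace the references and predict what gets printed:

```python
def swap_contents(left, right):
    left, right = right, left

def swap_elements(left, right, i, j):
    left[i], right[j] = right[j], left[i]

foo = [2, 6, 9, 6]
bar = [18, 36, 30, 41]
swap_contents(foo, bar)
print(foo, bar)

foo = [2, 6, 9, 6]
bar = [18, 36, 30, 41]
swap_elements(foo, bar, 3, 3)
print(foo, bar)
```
[2, 6, 9, 6] [18, 36, 30, 41]
[2, 6, 9, 41] [18, 36, 30, 6]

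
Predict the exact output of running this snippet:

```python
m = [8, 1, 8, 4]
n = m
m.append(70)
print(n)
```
[8, 1, 8, 4, 70]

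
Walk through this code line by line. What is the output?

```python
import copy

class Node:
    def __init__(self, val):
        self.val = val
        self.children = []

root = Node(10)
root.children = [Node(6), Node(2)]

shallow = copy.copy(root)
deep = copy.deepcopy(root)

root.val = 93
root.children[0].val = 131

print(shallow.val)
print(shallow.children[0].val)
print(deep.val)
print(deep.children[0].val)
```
10
131
10
6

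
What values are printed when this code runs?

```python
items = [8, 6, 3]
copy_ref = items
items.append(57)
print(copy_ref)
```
[8, 6, 3, 57]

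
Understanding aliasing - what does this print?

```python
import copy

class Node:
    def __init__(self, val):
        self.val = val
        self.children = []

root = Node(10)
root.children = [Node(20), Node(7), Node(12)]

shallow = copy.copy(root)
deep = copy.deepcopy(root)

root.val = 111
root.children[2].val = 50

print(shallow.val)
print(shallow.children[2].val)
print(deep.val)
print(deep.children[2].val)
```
10
50
10
12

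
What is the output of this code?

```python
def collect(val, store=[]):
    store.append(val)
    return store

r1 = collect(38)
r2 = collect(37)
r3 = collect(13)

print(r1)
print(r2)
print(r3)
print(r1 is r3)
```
[38, 37, 13]
[38, 37, 13]
[38, 37, 13]
True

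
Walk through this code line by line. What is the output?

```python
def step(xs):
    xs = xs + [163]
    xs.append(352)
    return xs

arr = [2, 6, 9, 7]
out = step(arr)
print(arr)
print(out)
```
[2, 6, 9, 7]
[2, 6, 9, 7, 163, 352]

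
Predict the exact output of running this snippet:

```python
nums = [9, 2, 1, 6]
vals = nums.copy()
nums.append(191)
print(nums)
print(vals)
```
[9, 2, 1, 6, 191]
[9, 2, 1, 6]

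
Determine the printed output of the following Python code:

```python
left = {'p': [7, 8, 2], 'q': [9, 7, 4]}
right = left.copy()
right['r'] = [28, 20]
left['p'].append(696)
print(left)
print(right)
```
{'p': [7, 8, 2, 696], 'q': [9, 7, 4]}
{'p': [7, 8, 2, 696], 'q': [9, 7, 4], 'r': [28, 20]}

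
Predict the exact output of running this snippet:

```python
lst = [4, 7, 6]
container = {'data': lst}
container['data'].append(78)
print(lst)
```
[4, 7, 6, 78]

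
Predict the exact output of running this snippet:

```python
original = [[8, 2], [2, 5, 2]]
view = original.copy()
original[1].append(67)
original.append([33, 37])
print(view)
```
[[8, 2], [2, 5, 2, 67]]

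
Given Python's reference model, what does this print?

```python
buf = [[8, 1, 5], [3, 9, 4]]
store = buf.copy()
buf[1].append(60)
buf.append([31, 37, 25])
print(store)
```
[[8, 1, 5], [3, 9, 4, 60]]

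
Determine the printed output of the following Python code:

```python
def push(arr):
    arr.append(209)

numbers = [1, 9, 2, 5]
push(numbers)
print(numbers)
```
[1, 9, 2, 5, 209]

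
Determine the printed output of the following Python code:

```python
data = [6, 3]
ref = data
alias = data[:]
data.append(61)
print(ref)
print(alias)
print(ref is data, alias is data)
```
[6, 3, 61]
[6, 3]
True False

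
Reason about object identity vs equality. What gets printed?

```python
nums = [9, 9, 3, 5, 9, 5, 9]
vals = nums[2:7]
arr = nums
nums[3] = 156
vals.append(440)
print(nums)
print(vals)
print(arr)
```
[9, 9, 3, 156, 9, 5, 9]
[3, 5, 9, 5, 9, 440]
[9, 9, 3, 156, 9, 5, 9]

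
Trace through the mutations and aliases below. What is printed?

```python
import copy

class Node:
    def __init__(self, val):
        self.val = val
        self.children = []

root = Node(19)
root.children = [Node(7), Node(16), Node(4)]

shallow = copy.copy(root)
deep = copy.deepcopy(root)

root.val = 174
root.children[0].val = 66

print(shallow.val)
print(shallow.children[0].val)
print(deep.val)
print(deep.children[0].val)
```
19
66
19
7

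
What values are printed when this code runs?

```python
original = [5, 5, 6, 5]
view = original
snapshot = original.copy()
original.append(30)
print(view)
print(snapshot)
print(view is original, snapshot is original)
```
[5, 5, 6, 5, 30]
[5, 5, 6, 5]
True False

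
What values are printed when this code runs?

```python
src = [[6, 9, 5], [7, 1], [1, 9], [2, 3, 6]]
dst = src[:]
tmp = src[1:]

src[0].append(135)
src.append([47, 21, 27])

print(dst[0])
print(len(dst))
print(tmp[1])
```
[6, 9, 5, 135]
4
[1, 9]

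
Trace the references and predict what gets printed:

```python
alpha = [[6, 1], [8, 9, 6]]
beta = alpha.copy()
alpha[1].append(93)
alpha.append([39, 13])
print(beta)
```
[[6, 1], [8, 9, 6, 93]]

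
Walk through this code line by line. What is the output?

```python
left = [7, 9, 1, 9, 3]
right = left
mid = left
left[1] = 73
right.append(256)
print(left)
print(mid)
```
[7, 73, 1, 9, 3, 256]
[7, 73, 1, 9, 3, 256]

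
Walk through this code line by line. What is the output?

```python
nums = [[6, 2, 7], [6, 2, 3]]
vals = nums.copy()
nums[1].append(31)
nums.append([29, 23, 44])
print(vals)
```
[[6, 2, 7], [6, 2, 3, 31]]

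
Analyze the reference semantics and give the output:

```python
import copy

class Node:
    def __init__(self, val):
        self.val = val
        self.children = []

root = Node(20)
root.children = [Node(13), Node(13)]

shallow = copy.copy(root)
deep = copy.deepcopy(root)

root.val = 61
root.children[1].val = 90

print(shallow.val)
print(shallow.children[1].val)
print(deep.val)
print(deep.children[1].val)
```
20
90
20
13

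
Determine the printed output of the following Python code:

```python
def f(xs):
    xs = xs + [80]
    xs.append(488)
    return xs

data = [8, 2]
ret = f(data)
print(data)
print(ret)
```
[8, 2]
[8, 2, 80, 488]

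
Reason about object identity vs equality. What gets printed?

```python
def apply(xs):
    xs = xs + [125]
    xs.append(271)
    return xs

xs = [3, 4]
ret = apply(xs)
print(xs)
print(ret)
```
[3, 4]
[3, 4, 125, 271]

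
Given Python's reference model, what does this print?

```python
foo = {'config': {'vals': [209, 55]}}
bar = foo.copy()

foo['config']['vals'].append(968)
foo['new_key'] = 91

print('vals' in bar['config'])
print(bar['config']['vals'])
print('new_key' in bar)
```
True
[209, 55, 968]
False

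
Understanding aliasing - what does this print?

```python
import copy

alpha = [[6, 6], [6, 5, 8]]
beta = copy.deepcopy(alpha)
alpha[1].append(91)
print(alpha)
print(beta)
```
[[6, 6], [6, 5, 8, 91]]
[[6, 6], [6, 5, 8]]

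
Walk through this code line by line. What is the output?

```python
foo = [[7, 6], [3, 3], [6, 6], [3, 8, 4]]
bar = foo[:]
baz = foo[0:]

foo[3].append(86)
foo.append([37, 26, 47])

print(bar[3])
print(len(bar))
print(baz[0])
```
[3, 8, 4, 86]
4
[7, 6]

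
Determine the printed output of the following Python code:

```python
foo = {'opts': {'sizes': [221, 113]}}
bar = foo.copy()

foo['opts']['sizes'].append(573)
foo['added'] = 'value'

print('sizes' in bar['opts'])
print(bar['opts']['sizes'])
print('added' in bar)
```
True
[221, 113, 573]
False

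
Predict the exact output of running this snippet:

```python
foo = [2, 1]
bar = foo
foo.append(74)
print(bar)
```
[2, 1, 74]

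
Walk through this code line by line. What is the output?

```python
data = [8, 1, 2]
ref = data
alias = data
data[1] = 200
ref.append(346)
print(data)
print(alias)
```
[8, 200, 2, 346]
[8, 200, 2, 346]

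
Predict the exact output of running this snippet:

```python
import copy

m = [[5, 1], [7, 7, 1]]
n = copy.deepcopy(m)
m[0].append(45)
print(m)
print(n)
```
[[5, 1, 45], [7, 7, 1]]
[[5, 1], [7, 7, 1]]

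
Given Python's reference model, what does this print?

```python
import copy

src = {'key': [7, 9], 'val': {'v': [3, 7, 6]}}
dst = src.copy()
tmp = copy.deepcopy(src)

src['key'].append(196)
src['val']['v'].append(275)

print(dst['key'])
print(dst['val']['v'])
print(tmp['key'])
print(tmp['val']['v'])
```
[7, 9, 196]
[3, 7, 6, 275]
[7, 9]
[3, 7, 6]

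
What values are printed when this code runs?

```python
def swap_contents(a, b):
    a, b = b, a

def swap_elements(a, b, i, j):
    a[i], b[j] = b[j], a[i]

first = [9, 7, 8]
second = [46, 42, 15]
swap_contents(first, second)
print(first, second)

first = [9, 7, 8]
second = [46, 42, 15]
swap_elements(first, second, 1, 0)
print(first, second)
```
[9, 7, 8] [46, 42, 15]
[9, 46, 8] [7, 42, 15]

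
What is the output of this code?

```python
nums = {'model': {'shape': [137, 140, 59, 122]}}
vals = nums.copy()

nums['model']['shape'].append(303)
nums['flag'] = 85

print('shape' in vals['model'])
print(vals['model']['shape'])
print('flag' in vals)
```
True
[137, 140, 59, 122, 303]
False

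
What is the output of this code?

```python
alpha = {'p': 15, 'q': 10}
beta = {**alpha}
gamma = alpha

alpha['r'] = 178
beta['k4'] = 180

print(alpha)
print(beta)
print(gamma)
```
{'p': 15, 'q': 10, 'r': 178}
{'p': 15, 'q': 10, 'k4': 180}
{'p': 15, 'q': 10, 'r': 178}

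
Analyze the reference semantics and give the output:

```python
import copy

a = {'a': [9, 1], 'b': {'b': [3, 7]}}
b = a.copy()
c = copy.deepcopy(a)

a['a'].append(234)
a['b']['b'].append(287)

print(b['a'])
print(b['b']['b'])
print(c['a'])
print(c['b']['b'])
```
[9, 1, 234]
[3, 7, 287]
[9, 1]
[3, 7]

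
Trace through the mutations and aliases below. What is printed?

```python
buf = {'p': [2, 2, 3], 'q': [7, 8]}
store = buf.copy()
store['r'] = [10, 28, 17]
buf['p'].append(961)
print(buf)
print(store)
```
{'p': [2, 2, 3, 961], 'q': [7, 8]}
{'p': [2, 2, 3, 961], 'q': [7, 8], 'r': [10, 28, 17]}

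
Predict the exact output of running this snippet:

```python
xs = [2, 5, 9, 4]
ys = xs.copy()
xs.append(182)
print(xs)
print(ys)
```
[2, 5, 9, 4, 182]
[2, 5, 9, 4]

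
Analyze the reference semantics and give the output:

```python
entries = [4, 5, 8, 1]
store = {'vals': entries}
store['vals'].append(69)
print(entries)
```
[4, 5, 8, 1, 69]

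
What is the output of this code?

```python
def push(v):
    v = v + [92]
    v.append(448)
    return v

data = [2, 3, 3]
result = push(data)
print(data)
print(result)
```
[2, 3, 3]
[2, 3, 3, 92, 448]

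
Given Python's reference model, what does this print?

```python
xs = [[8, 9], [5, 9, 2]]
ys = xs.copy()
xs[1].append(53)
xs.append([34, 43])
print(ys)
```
[[8, 9], [5, 9, 2, 53]]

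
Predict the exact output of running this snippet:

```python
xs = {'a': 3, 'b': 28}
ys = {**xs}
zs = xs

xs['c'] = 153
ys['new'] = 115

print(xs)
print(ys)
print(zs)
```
{'a': 3, 'b': 28, 'c': 153}
{'a': 3, 'b': 28, 'new': 115}
{'a': 3, 'b': 28, 'c': 153}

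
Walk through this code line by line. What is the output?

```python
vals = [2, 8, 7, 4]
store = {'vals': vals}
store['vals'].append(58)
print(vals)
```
[2, 8, 7, 4, 58]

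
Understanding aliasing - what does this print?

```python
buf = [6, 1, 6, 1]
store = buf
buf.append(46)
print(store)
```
[6, 1, 6, 1, 46]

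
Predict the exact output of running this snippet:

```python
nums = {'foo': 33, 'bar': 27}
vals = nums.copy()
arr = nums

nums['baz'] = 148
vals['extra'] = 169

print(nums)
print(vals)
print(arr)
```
{'foo': 33, 'bar': 27, 'baz': 148}
{'foo': 33, 'bar': 27, 'extra': 169}
{'foo': 33, 'bar': 27, 'baz': 148}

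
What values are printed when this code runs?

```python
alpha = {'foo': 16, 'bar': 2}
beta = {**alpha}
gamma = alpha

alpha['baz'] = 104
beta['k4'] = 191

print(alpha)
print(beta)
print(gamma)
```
{'foo': 16, 'bar': 2, 'baz': 104}
{'foo': 16, 'bar': 2, 'k4': 191}
{'foo': 16, 'bar': 2, 'baz': 104}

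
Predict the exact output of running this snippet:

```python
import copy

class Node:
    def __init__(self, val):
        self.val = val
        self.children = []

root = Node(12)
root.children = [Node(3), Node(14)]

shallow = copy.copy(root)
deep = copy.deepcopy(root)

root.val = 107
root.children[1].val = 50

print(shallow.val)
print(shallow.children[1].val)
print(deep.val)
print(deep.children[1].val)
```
12
50
12
14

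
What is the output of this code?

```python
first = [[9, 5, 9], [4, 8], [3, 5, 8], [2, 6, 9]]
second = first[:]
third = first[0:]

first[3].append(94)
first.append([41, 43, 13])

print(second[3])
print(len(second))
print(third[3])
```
[2, 6, 9, 94]
4
[2, 6, 9, 94]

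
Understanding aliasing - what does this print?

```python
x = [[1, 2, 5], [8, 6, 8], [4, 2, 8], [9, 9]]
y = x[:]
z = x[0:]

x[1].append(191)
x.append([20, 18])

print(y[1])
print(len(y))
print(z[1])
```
[8, 6, 8, 191]
4
[8, 6, 8, 191]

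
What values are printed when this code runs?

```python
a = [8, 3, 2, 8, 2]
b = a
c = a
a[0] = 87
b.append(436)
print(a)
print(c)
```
[87, 3, 2, 8, 2, 436]
[87, 3, 2, 8, 2, 436]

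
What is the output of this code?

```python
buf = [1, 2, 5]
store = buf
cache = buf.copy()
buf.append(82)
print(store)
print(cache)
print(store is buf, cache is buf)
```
[1, 2, 5, 82]
[1, 2, 5]
True False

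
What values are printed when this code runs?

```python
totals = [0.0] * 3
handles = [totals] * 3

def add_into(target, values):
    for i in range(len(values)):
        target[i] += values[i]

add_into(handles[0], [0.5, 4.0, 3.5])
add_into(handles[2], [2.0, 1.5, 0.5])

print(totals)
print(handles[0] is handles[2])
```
[2.5, 5.5, 4.0]
True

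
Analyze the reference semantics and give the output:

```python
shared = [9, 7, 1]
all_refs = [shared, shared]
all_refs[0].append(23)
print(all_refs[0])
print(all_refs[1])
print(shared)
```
[9, 7, 1, 23]
[9, 7, 1, 23]
[9, 7, 1, 23]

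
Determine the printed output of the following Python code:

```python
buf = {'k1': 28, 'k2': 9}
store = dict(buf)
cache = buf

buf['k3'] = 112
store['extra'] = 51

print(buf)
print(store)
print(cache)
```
{'k1': 28, 'k2': 9, 'k3': 112}
{'k1': 28, 'k2': 9, 'extra': 51}
{'k1': 28, 'k2': 9, 'k3': 112}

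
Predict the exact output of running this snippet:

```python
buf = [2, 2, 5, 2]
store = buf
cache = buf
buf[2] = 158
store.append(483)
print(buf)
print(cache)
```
[2, 2, 158, 2, 483]
[2, 2, 158, 2, 483]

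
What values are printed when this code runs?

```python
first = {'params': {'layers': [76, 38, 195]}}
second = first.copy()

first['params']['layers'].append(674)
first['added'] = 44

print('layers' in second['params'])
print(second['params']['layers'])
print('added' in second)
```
True
[76, 38, 195, 674]
False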